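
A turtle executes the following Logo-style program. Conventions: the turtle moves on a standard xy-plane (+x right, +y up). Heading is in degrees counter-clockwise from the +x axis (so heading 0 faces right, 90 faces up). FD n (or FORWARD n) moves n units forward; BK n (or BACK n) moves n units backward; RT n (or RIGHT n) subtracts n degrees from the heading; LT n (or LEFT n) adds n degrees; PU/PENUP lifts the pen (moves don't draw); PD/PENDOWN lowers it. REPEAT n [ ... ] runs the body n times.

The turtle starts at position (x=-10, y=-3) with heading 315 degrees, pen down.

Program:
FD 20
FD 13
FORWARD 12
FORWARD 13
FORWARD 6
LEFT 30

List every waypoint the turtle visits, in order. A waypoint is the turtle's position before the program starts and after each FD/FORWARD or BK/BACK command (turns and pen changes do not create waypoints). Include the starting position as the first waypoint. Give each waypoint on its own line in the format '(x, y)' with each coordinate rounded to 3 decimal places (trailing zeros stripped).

Answer: (-10, -3)
(4.142, -17.142)
(13.335, -26.335)
(21.82, -34.82)
(31.012, -44.012)
(35.255, -48.255)

Derivation:
Executing turtle program step by step:
Start: pos=(-10,-3), heading=315, pen down
FD 20: (-10,-3) -> (4.142,-17.142) [heading=315, draw]
FD 13: (4.142,-17.142) -> (13.335,-26.335) [heading=315, draw]
FD 12: (13.335,-26.335) -> (21.82,-34.82) [heading=315, draw]
FD 13: (21.82,-34.82) -> (31.012,-44.012) [heading=315, draw]
FD 6: (31.012,-44.012) -> (35.255,-48.255) [heading=315, draw]
LT 30: heading 315 -> 345
Final: pos=(35.255,-48.255), heading=345, 5 segment(s) drawn
Waypoints (6 total):
(-10, -3)
(4.142, -17.142)
(13.335, -26.335)
(21.82, -34.82)
(31.012, -44.012)
(35.255, -48.255)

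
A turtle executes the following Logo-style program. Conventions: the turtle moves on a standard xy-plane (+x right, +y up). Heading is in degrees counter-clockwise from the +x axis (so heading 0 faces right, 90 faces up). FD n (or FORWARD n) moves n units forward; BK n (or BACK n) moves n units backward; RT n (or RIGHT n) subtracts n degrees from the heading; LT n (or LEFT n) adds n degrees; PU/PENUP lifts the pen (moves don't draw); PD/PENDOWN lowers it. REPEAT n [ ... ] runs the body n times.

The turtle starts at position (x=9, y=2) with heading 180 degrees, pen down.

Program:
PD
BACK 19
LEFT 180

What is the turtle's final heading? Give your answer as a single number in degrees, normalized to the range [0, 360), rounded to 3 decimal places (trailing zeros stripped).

Answer: 0

Derivation:
Executing turtle program step by step:
Start: pos=(9,2), heading=180, pen down
PD: pen down
BK 19: (9,2) -> (28,2) [heading=180, draw]
LT 180: heading 180 -> 0
Final: pos=(28,2), heading=0, 1 segment(s) drawn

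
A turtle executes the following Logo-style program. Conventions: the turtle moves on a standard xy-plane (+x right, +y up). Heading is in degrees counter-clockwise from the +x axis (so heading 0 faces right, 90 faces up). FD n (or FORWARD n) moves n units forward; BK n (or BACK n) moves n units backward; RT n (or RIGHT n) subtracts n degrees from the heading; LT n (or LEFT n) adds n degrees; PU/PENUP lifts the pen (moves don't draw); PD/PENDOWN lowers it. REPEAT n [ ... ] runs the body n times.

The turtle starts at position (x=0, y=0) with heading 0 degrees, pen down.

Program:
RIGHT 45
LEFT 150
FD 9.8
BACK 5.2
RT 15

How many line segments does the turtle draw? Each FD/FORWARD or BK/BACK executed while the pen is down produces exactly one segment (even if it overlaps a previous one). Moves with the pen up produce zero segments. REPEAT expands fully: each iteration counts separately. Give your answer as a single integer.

Executing turtle program step by step:
Start: pos=(0,0), heading=0, pen down
RT 45: heading 0 -> 315
LT 150: heading 315 -> 105
FD 9.8: (0,0) -> (-2.536,9.466) [heading=105, draw]
BK 5.2: (-2.536,9.466) -> (-1.191,4.443) [heading=105, draw]
RT 15: heading 105 -> 90
Final: pos=(-1.191,4.443), heading=90, 2 segment(s) drawn
Segments drawn: 2

Answer: 2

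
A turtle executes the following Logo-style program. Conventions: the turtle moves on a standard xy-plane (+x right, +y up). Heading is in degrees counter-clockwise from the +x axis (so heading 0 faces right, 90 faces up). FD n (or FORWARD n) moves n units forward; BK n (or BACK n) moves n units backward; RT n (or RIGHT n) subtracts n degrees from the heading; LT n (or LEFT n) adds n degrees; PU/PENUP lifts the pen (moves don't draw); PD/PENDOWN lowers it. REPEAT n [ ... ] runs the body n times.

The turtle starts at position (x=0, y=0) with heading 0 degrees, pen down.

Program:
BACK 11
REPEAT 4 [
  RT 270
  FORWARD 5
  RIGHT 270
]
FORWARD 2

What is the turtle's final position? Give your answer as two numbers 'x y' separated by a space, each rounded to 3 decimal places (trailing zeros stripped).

Executing turtle program step by step:
Start: pos=(0,0), heading=0, pen down
BK 11: (0,0) -> (-11,0) [heading=0, draw]
REPEAT 4 [
  -- iteration 1/4 --
  RT 270: heading 0 -> 90
  FD 5: (-11,0) -> (-11,5) [heading=90, draw]
  RT 270: heading 90 -> 180
  -- iteration 2/4 --
  RT 270: heading 180 -> 270
  FD 5: (-11,5) -> (-11,0) [heading=270, draw]
  RT 270: heading 270 -> 0
  -- iteration 3/4 --
  RT 270: heading 0 -> 90
  FD 5: (-11,0) -> (-11,5) [heading=90, draw]
  RT 270: heading 90 -> 180
  -- iteration 4/4 --
  RT 270: heading 180 -> 270
  FD 5: (-11,5) -> (-11,0) [heading=270, draw]
  RT 270: heading 270 -> 0
]
FD 2: (-11,0) -> (-9,0) [heading=0, draw]
Final: pos=(-9,0), heading=0, 6 segment(s) drawn

Answer: -9 0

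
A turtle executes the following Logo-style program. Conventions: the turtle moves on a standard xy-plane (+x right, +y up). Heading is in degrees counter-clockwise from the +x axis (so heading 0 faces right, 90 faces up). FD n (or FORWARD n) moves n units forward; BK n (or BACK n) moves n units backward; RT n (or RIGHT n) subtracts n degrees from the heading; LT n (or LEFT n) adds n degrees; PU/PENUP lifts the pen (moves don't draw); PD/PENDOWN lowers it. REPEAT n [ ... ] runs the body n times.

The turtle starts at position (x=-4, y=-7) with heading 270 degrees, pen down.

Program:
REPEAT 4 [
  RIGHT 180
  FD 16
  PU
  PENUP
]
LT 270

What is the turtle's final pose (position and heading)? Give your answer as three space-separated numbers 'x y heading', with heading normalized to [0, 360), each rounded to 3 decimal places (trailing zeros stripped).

Executing turtle program step by step:
Start: pos=(-4,-7), heading=270, pen down
REPEAT 4 [
  -- iteration 1/4 --
  RT 180: heading 270 -> 90
  FD 16: (-4,-7) -> (-4,9) [heading=90, draw]
  PU: pen up
  PU: pen up
  -- iteration 2/4 --
  RT 180: heading 90 -> 270
  FD 16: (-4,9) -> (-4,-7) [heading=270, move]
  PU: pen up
  PU: pen up
  -- iteration 3/4 --
  RT 180: heading 270 -> 90
  FD 16: (-4,-7) -> (-4,9) [heading=90, move]
  PU: pen up
  PU: pen up
  -- iteration 4/4 --
  RT 180: heading 90 -> 270
  FD 16: (-4,9) -> (-4,-7) [heading=270, move]
  PU: pen up
  PU: pen up
]
LT 270: heading 270 -> 180
Final: pos=(-4,-7), heading=180, 1 segment(s) drawn

Answer: -4 -7 180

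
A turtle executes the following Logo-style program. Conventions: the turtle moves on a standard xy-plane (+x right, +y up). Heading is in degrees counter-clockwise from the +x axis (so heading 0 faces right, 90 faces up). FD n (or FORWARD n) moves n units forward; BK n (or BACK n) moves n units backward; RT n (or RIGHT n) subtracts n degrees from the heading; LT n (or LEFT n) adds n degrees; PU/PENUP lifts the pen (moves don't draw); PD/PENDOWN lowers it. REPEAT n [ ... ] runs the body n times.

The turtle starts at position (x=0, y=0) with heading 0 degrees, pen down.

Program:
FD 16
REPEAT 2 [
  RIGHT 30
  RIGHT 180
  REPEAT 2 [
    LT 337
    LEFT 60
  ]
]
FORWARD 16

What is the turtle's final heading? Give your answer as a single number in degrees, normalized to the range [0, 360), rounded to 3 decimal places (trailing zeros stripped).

Answer: 88

Derivation:
Executing turtle program step by step:
Start: pos=(0,0), heading=0, pen down
FD 16: (0,0) -> (16,0) [heading=0, draw]
REPEAT 2 [
  -- iteration 1/2 --
  RT 30: heading 0 -> 330
  RT 180: heading 330 -> 150
  REPEAT 2 [
    -- iteration 1/2 --
    LT 337: heading 150 -> 127
    LT 60: heading 127 -> 187
    -- iteration 2/2 --
    LT 337: heading 187 -> 164
    LT 60: heading 164 -> 224
  ]
  -- iteration 2/2 --
  RT 30: heading 224 -> 194
  RT 180: heading 194 -> 14
  REPEAT 2 [
    -- iteration 1/2 --
    LT 337: heading 14 -> 351
    LT 60: heading 351 -> 51
    -- iteration 2/2 --
    LT 337: heading 51 -> 28
    LT 60: heading 28 -> 88
  ]
]
FD 16: (16,0) -> (16.558,15.99) [heading=88, draw]
Final: pos=(16.558,15.99), heading=88, 2 segment(s) drawn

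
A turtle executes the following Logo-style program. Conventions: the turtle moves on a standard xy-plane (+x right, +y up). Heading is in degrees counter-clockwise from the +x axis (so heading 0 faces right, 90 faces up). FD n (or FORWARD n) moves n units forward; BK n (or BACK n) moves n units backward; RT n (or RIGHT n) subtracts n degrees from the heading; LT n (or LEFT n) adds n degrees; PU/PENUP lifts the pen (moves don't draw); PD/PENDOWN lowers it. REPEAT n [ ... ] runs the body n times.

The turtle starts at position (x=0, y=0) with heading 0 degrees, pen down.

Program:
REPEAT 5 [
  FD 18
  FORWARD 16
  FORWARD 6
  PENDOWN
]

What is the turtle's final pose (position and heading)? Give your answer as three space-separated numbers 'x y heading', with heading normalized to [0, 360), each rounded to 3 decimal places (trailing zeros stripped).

Executing turtle program step by step:
Start: pos=(0,0), heading=0, pen down
REPEAT 5 [
  -- iteration 1/5 --
  FD 18: (0,0) -> (18,0) [heading=0, draw]
  FD 16: (18,0) -> (34,0) [heading=0, draw]
  FD 6: (34,0) -> (40,0) [heading=0, draw]
  PD: pen down
  -- iteration 2/5 --
  FD 18: (40,0) -> (58,0) [heading=0, draw]
  FD 16: (58,0) -> (74,0) [heading=0, draw]
  FD 6: (74,0) -> (80,0) [heading=0, draw]
  PD: pen down
  -- iteration 3/5 --
  FD 18: (80,0) -> (98,0) [heading=0, draw]
  FD 16: (98,0) -> (114,0) [heading=0, draw]
  FD 6: (114,0) -> (120,0) [heading=0, draw]
  PD: pen down
  -- iteration 4/5 --
  FD 18: (120,0) -> (138,0) [heading=0, draw]
  FD 16: (138,0) -> (154,0) [heading=0, draw]
  FD 6: (154,0) -> (160,0) [heading=0, draw]
  PD: pen down
  -- iteration 5/5 --
  FD 18: (160,0) -> (178,0) [heading=0, draw]
  FD 16: (178,0) -> (194,0) [heading=0, draw]
  FD 6: (194,0) -> (200,0) [heading=0, draw]
  PD: pen down
]
Final: pos=(200,0), heading=0, 15 segment(s) drawn

Answer: 200 0 0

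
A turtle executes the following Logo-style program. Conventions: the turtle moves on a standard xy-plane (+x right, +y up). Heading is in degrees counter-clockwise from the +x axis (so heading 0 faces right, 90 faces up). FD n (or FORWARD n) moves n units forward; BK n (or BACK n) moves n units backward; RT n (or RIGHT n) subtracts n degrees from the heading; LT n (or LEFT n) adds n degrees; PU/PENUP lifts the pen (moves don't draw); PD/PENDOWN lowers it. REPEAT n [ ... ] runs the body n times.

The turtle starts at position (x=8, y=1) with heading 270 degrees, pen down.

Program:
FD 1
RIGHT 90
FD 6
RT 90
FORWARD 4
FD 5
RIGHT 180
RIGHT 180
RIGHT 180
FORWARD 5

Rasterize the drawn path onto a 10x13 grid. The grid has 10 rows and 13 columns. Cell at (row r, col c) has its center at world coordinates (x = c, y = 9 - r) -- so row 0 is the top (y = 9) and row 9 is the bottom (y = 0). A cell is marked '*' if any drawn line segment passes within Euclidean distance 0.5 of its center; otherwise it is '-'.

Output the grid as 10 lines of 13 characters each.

Answer: --*----------
--*----------
--*----------
--*----------
--*----------
--*----------
--*----------
--*----------
--*-----*----
--*******----

Derivation:
Segment 0: (8,1) -> (8,0)
Segment 1: (8,0) -> (2,0)
Segment 2: (2,0) -> (2,4)
Segment 3: (2,4) -> (2,9)
Segment 4: (2,9) -> (2,4)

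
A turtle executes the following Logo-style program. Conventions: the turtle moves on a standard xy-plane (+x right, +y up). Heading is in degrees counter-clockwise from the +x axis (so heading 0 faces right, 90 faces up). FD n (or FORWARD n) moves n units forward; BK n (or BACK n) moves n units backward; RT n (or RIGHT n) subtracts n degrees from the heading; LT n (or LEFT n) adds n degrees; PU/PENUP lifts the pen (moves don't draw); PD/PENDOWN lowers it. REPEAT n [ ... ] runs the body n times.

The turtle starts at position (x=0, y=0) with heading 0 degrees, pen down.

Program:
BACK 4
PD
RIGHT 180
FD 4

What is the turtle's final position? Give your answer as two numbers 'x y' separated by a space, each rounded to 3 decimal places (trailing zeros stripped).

Executing turtle program step by step:
Start: pos=(0,0), heading=0, pen down
BK 4: (0,0) -> (-4,0) [heading=0, draw]
PD: pen down
RT 180: heading 0 -> 180
FD 4: (-4,0) -> (-8,0) [heading=180, draw]
Final: pos=(-8,0), heading=180, 2 segment(s) drawn

Answer: -8 0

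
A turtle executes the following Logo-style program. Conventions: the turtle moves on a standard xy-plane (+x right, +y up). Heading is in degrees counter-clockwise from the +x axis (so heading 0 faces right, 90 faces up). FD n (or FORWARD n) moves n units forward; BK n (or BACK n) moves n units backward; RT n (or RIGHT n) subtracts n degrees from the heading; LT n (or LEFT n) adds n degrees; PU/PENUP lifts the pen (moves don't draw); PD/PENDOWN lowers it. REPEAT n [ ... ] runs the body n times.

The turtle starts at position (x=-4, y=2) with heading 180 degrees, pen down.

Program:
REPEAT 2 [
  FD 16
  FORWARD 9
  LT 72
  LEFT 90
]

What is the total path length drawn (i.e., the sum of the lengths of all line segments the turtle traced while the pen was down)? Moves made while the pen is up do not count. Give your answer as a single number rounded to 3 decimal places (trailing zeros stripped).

Executing turtle program step by step:
Start: pos=(-4,2), heading=180, pen down
REPEAT 2 [
  -- iteration 1/2 --
  FD 16: (-4,2) -> (-20,2) [heading=180, draw]
  FD 9: (-20,2) -> (-29,2) [heading=180, draw]
  LT 72: heading 180 -> 252
  LT 90: heading 252 -> 342
  -- iteration 2/2 --
  FD 16: (-29,2) -> (-13.783,-2.944) [heading=342, draw]
  FD 9: (-13.783,-2.944) -> (-5.224,-5.725) [heading=342, draw]
  LT 72: heading 342 -> 54
  LT 90: heading 54 -> 144
]
Final: pos=(-5.224,-5.725), heading=144, 4 segment(s) drawn

Segment lengths:
  seg 1: (-4,2) -> (-20,2), length = 16
  seg 2: (-20,2) -> (-29,2), length = 9
  seg 3: (-29,2) -> (-13.783,-2.944), length = 16
  seg 4: (-13.783,-2.944) -> (-5.224,-5.725), length = 9
Total = 50

Answer: 50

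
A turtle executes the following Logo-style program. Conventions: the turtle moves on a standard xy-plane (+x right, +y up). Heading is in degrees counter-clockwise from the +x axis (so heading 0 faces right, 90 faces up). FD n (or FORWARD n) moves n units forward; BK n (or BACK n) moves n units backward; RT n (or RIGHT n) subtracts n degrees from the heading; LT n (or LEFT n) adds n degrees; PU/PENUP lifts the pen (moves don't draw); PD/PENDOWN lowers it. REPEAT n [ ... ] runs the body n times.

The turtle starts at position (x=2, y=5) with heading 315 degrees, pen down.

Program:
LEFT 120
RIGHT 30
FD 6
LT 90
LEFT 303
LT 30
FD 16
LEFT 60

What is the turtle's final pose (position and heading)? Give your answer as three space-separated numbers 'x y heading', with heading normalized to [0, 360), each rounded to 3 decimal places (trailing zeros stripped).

Executing turtle program step by step:
Start: pos=(2,5), heading=315, pen down
LT 120: heading 315 -> 75
RT 30: heading 75 -> 45
FD 6: (2,5) -> (6.243,9.243) [heading=45, draw]
LT 90: heading 45 -> 135
LT 303: heading 135 -> 78
LT 30: heading 78 -> 108
FD 16: (6.243,9.243) -> (1.298,24.46) [heading=108, draw]
LT 60: heading 108 -> 168
Final: pos=(1.298,24.46), heading=168, 2 segment(s) drawn

Answer: 1.298 24.46 168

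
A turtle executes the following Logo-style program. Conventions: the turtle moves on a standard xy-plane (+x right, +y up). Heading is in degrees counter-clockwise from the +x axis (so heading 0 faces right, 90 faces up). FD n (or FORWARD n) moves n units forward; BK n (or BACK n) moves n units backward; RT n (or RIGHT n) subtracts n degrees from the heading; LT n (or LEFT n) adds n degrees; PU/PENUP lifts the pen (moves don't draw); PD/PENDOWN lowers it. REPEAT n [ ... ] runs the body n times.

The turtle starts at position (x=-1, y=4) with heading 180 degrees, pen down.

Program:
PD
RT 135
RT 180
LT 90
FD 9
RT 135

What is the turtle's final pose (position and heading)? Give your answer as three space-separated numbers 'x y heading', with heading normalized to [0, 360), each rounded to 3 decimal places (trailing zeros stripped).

Executing turtle program step by step:
Start: pos=(-1,4), heading=180, pen down
PD: pen down
RT 135: heading 180 -> 45
RT 180: heading 45 -> 225
LT 90: heading 225 -> 315
FD 9: (-1,4) -> (5.364,-2.364) [heading=315, draw]
RT 135: heading 315 -> 180
Final: pos=(5.364,-2.364), heading=180, 1 segment(s) drawn

Answer: 5.364 -2.364 180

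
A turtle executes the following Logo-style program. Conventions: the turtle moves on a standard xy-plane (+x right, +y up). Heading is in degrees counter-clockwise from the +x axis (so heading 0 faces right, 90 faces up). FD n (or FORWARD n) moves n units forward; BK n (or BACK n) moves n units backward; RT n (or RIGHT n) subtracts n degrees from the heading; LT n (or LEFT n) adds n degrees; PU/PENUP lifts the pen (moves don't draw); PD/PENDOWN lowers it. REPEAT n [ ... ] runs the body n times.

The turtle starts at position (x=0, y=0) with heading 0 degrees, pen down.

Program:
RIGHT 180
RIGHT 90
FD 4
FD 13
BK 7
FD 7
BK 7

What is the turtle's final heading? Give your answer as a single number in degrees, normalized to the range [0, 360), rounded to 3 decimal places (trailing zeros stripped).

Answer: 90

Derivation:
Executing turtle program step by step:
Start: pos=(0,0), heading=0, pen down
RT 180: heading 0 -> 180
RT 90: heading 180 -> 90
FD 4: (0,0) -> (0,4) [heading=90, draw]
FD 13: (0,4) -> (0,17) [heading=90, draw]
BK 7: (0,17) -> (0,10) [heading=90, draw]
FD 7: (0,10) -> (0,17) [heading=90, draw]
BK 7: (0,17) -> (0,10) [heading=90, draw]
Final: pos=(0,10), heading=90, 5 segment(s) drawn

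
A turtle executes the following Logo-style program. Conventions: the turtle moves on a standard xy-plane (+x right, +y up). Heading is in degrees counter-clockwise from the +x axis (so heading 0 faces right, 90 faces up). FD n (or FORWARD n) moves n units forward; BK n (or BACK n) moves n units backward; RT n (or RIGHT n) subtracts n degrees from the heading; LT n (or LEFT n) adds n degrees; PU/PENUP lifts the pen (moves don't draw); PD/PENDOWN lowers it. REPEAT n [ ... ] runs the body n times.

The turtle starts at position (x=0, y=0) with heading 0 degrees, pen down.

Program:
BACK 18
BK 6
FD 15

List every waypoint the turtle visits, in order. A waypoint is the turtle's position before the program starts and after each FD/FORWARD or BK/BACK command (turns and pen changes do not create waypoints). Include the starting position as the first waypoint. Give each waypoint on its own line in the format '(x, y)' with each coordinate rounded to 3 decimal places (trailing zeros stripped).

Executing turtle program step by step:
Start: pos=(0,0), heading=0, pen down
BK 18: (0,0) -> (-18,0) [heading=0, draw]
BK 6: (-18,0) -> (-24,0) [heading=0, draw]
FD 15: (-24,0) -> (-9,0) [heading=0, draw]
Final: pos=(-9,0), heading=0, 3 segment(s) drawn
Waypoints (4 total):
(0, 0)
(-18, 0)
(-24, 0)
(-9, 0)

Answer: (0, 0)
(-18, 0)
(-24, 0)
(-9, 0)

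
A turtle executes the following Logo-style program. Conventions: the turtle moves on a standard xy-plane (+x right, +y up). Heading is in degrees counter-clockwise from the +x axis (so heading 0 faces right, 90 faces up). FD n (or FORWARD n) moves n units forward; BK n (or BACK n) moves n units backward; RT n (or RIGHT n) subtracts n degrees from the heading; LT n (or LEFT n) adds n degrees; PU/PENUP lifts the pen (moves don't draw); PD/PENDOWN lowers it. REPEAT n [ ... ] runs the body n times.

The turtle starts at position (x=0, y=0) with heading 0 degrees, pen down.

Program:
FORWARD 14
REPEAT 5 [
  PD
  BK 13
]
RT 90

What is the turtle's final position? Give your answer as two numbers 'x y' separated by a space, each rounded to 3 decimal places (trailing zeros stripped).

Answer: -51 0

Derivation:
Executing turtle program step by step:
Start: pos=(0,0), heading=0, pen down
FD 14: (0,0) -> (14,0) [heading=0, draw]
REPEAT 5 [
  -- iteration 1/5 --
  PD: pen down
  BK 13: (14,0) -> (1,0) [heading=0, draw]
  -- iteration 2/5 --
  PD: pen down
  BK 13: (1,0) -> (-12,0) [heading=0, draw]
  -- iteration 3/5 --
  PD: pen down
  BK 13: (-12,0) -> (-25,0) [heading=0, draw]
  -- iteration 4/5 --
  PD: pen down
  BK 13: (-25,0) -> (-38,0) [heading=0, draw]
  -- iteration 5/5 --
  PD: pen down
  BK 13: (-38,0) -> (-51,0) [heading=0, draw]
]
RT 90: heading 0 -> 270
Final: pos=(-51,0), heading=270, 6 segment(s) drawn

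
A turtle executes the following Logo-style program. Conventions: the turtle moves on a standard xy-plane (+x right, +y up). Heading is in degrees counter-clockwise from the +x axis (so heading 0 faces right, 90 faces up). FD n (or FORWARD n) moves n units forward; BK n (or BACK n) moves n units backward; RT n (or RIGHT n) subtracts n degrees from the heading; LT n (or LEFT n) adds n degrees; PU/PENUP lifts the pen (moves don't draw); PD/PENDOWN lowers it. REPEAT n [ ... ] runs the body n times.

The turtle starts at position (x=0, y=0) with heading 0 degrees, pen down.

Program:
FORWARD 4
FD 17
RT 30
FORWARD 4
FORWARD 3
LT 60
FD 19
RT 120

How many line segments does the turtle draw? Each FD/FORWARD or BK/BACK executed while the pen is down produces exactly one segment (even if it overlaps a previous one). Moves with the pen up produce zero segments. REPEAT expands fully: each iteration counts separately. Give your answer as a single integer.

Executing turtle program step by step:
Start: pos=(0,0), heading=0, pen down
FD 4: (0,0) -> (4,0) [heading=0, draw]
FD 17: (4,0) -> (21,0) [heading=0, draw]
RT 30: heading 0 -> 330
FD 4: (21,0) -> (24.464,-2) [heading=330, draw]
FD 3: (24.464,-2) -> (27.062,-3.5) [heading=330, draw]
LT 60: heading 330 -> 30
FD 19: (27.062,-3.5) -> (43.517,6) [heading=30, draw]
RT 120: heading 30 -> 270
Final: pos=(43.517,6), heading=270, 5 segment(s) drawn
Segments drawn: 5

Answer: 5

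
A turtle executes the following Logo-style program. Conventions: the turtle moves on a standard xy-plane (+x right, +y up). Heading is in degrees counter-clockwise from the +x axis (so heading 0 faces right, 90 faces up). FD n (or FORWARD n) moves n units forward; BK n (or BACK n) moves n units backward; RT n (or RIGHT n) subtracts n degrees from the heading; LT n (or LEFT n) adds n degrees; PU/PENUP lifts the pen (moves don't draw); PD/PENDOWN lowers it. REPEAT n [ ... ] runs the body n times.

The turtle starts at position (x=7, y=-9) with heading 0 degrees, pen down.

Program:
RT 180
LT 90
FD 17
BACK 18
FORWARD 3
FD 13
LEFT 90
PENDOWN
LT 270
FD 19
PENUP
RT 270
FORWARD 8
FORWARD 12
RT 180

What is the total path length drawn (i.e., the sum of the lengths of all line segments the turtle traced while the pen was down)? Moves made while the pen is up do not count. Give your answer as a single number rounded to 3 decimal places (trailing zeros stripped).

Answer: 70

Derivation:
Executing turtle program step by step:
Start: pos=(7,-9), heading=0, pen down
RT 180: heading 0 -> 180
LT 90: heading 180 -> 270
FD 17: (7,-9) -> (7,-26) [heading=270, draw]
BK 18: (7,-26) -> (7,-8) [heading=270, draw]
FD 3: (7,-8) -> (7,-11) [heading=270, draw]
FD 13: (7,-11) -> (7,-24) [heading=270, draw]
LT 90: heading 270 -> 0
PD: pen down
LT 270: heading 0 -> 270
FD 19: (7,-24) -> (7,-43) [heading=270, draw]
PU: pen up
RT 270: heading 270 -> 0
FD 8: (7,-43) -> (15,-43) [heading=0, move]
FD 12: (15,-43) -> (27,-43) [heading=0, move]
RT 180: heading 0 -> 180
Final: pos=(27,-43), heading=180, 5 segment(s) drawn

Segment lengths:
  seg 1: (7,-9) -> (7,-26), length = 17
  seg 2: (7,-26) -> (7,-8), length = 18
  seg 3: (7,-8) -> (7,-11), length = 3
  seg 4: (7,-11) -> (7,-24), length = 13
  seg 5: (7,-24) -> (7,-43), length = 19
Total = 70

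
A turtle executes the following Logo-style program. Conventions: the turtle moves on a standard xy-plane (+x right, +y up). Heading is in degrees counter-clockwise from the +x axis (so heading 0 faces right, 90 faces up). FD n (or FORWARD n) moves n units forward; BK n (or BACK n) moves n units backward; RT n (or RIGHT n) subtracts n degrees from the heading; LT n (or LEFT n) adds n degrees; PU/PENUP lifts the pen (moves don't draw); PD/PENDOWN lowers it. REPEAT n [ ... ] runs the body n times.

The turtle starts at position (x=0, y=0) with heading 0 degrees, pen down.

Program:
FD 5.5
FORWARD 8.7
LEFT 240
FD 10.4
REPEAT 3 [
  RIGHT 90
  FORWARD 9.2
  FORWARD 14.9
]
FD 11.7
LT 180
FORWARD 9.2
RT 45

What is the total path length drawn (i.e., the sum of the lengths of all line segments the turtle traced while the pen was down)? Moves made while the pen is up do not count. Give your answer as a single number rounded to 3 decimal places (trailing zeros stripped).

Executing turtle program step by step:
Start: pos=(0,0), heading=0, pen down
FD 5.5: (0,0) -> (5.5,0) [heading=0, draw]
FD 8.7: (5.5,0) -> (14.2,0) [heading=0, draw]
LT 240: heading 0 -> 240
FD 10.4: (14.2,0) -> (9,-9.007) [heading=240, draw]
REPEAT 3 [
  -- iteration 1/3 --
  RT 90: heading 240 -> 150
  FD 9.2: (9,-9.007) -> (1.033,-4.407) [heading=150, draw]
  FD 14.9: (1.033,-4.407) -> (-11.871,3.043) [heading=150, draw]
  -- iteration 2/3 --
  RT 90: heading 150 -> 60
  FD 9.2: (-11.871,3.043) -> (-7.271,11.011) [heading=60, draw]
  FD 14.9: (-7.271,11.011) -> (0.179,23.915) [heading=60, draw]
  -- iteration 3/3 --
  RT 90: heading 60 -> 330
  FD 9.2: (0.179,23.915) -> (8.146,19.315) [heading=330, draw]
  FD 14.9: (8.146,19.315) -> (21.05,11.865) [heading=330, draw]
]
FD 11.7: (21.05,11.865) -> (31.182,6.015) [heading=330, draw]
LT 180: heading 330 -> 150
FD 9.2: (31.182,6.015) -> (23.215,10.615) [heading=150, draw]
RT 45: heading 150 -> 105
Final: pos=(23.215,10.615), heading=105, 11 segment(s) drawn

Segment lengths:
  seg 1: (0,0) -> (5.5,0), length = 5.5
  seg 2: (5.5,0) -> (14.2,0), length = 8.7
  seg 3: (14.2,0) -> (9,-9.007), length = 10.4
  seg 4: (9,-9.007) -> (1.033,-4.407), length = 9.2
  seg 5: (1.033,-4.407) -> (-11.871,3.043), length = 14.9
  seg 6: (-11.871,3.043) -> (-7.271,11.011), length = 9.2
  seg 7: (-7.271,11.011) -> (0.179,23.915), length = 14.9
  seg 8: (0.179,23.915) -> (8.146,19.315), length = 9.2
  seg 9: (8.146,19.315) -> (21.05,11.865), length = 14.9
  seg 10: (21.05,11.865) -> (31.182,6.015), length = 11.7
  seg 11: (31.182,6.015) -> (23.215,10.615), length = 9.2
Total = 117.8

Answer: 117.8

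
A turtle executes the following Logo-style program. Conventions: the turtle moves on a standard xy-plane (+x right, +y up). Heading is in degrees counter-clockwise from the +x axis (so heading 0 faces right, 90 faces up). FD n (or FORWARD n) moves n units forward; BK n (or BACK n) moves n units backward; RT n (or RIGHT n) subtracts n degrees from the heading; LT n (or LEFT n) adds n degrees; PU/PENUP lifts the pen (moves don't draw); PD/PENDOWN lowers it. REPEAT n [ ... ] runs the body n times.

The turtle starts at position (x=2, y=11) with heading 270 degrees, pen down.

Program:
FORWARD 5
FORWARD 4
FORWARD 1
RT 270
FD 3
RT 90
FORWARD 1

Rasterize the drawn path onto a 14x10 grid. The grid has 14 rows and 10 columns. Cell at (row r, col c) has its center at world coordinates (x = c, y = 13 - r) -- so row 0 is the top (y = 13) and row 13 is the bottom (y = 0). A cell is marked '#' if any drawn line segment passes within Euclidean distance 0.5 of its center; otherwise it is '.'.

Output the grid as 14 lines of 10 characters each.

Segment 0: (2,11) -> (2,6)
Segment 1: (2,6) -> (2,2)
Segment 2: (2,2) -> (2,1)
Segment 3: (2,1) -> (5,1)
Segment 4: (5,1) -> (5,0)

Answer: ..........
..........
..#.......
..#.......
..#.......
..#.......
..#.......
..#.......
..#.......
..#.......
..#.......
..#.......
..####....
.....#....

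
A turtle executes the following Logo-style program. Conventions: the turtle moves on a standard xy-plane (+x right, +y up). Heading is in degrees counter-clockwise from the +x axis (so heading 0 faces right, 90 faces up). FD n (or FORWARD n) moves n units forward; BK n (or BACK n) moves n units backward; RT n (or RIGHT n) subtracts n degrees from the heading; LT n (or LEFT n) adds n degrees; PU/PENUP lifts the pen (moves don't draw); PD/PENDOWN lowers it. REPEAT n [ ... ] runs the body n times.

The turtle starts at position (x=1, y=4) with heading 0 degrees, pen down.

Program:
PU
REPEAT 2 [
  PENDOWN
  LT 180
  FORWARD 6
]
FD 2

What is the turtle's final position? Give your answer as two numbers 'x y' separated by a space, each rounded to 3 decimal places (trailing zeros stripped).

Executing turtle program step by step:
Start: pos=(1,4), heading=0, pen down
PU: pen up
REPEAT 2 [
  -- iteration 1/2 --
  PD: pen down
  LT 180: heading 0 -> 180
  FD 6: (1,4) -> (-5,4) [heading=180, draw]
  -- iteration 2/2 --
  PD: pen down
  LT 180: heading 180 -> 0
  FD 6: (-5,4) -> (1,4) [heading=0, draw]
]
FD 2: (1,4) -> (3,4) [heading=0, draw]
Final: pos=(3,4), heading=0, 3 segment(s) drawn

Answer: 3 4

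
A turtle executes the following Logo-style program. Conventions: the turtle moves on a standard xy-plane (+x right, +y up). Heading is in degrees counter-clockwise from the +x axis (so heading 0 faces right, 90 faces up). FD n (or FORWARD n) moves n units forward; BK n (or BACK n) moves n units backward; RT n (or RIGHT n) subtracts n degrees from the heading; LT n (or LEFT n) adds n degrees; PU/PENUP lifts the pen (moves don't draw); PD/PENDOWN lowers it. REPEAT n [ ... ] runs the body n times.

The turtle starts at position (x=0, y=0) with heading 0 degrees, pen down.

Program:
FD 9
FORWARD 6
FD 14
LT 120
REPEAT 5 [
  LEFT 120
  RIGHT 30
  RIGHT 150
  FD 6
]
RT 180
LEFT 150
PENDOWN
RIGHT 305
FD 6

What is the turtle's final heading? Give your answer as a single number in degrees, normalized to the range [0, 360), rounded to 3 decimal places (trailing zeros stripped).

Executing turtle program step by step:
Start: pos=(0,0), heading=0, pen down
FD 9: (0,0) -> (9,0) [heading=0, draw]
FD 6: (9,0) -> (15,0) [heading=0, draw]
FD 14: (15,0) -> (29,0) [heading=0, draw]
LT 120: heading 0 -> 120
REPEAT 5 [
  -- iteration 1/5 --
  LT 120: heading 120 -> 240
  RT 30: heading 240 -> 210
  RT 150: heading 210 -> 60
  FD 6: (29,0) -> (32,5.196) [heading=60, draw]
  -- iteration 2/5 --
  LT 120: heading 60 -> 180
  RT 30: heading 180 -> 150
  RT 150: heading 150 -> 0
  FD 6: (32,5.196) -> (38,5.196) [heading=0, draw]
  -- iteration 3/5 --
  LT 120: heading 0 -> 120
  RT 30: heading 120 -> 90
  RT 150: heading 90 -> 300
  FD 6: (38,5.196) -> (41,0) [heading=300, draw]
  -- iteration 4/5 --
  LT 120: heading 300 -> 60
  RT 30: heading 60 -> 30
  RT 150: heading 30 -> 240
  FD 6: (41,0) -> (38,-5.196) [heading=240, draw]
  -- iteration 5/5 --
  LT 120: heading 240 -> 0
  RT 30: heading 0 -> 330
  RT 150: heading 330 -> 180
  FD 6: (38,-5.196) -> (32,-5.196) [heading=180, draw]
]
RT 180: heading 180 -> 0
LT 150: heading 0 -> 150
PD: pen down
RT 305: heading 150 -> 205
FD 6: (32,-5.196) -> (26.562,-7.732) [heading=205, draw]
Final: pos=(26.562,-7.732), heading=205, 9 segment(s) drawn

Answer: 205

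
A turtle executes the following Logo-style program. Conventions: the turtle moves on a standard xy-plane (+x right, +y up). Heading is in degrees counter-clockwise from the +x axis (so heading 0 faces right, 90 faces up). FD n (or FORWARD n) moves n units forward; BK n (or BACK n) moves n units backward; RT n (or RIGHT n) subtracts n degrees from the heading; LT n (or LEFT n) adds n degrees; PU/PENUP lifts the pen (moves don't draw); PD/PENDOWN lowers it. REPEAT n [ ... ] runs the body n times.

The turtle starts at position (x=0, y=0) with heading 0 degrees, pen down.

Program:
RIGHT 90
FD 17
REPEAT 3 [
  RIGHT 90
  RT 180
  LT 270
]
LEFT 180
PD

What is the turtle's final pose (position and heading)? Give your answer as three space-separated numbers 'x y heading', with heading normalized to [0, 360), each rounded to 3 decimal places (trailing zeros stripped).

Executing turtle program step by step:
Start: pos=(0,0), heading=0, pen down
RT 90: heading 0 -> 270
FD 17: (0,0) -> (0,-17) [heading=270, draw]
REPEAT 3 [
  -- iteration 1/3 --
  RT 90: heading 270 -> 180
  RT 180: heading 180 -> 0
  LT 270: heading 0 -> 270
  -- iteration 2/3 --
  RT 90: heading 270 -> 180
  RT 180: heading 180 -> 0
  LT 270: heading 0 -> 270
  -- iteration 3/3 --
  RT 90: heading 270 -> 180
  RT 180: heading 180 -> 0
  LT 270: heading 0 -> 270
]
LT 180: heading 270 -> 90
PD: pen down
Final: pos=(0,-17), heading=90, 1 segment(s) drawn

Answer: 0 -17 90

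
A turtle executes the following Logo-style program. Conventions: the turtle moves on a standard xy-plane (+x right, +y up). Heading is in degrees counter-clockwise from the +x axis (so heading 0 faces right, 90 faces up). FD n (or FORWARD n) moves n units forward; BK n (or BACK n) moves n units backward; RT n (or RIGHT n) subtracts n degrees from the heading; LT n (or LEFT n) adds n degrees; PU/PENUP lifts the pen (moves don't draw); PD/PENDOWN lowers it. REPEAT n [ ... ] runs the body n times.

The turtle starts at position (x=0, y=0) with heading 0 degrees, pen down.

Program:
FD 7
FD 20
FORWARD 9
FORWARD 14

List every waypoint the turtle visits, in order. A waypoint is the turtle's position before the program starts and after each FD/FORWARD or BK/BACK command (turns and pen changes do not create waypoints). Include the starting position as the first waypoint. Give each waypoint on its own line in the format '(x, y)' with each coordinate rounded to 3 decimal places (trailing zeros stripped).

Answer: (0, 0)
(7, 0)
(27, 0)
(36, 0)
(50, 0)

Derivation:
Executing turtle program step by step:
Start: pos=(0,0), heading=0, pen down
FD 7: (0,0) -> (7,0) [heading=0, draw]
FD 20: (7,0) -> (27,0) [heading=0, draw]
FD 9: (27,0) -> (36,0) [heading=0, draw]
FD 14: (36,0) -> (50,0) [heading=0, draw]
Final: pos=(50,0), heading=0, 4 segment(s) drawn
Waypoints (5 total):
(0, 0)
(7, 0)
(27, 0)
(36, 0)
(50, 0)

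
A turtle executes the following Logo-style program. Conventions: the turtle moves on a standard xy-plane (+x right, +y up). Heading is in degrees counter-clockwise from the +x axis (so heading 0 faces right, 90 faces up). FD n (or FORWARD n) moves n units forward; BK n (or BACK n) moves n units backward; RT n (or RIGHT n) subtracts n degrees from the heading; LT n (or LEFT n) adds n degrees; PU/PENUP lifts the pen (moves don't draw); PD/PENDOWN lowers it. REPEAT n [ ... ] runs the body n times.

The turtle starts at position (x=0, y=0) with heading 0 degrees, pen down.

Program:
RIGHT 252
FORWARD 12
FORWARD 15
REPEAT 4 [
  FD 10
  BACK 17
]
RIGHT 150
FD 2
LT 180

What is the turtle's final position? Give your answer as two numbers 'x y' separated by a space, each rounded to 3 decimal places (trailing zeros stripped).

Answer: 1.795 -2.289

Derivation:
Executing turtle program step by step:
Start: pos=(0,0), heading=0, pen down
RT 252: heading 0 -> 108
FD 12: (0,0) -> (-3.708,11.413) [heading=108, draw]
FD 15: (-3.708,11.413) -> (-8.343,25.679) [heading=108, draw]
REPEAT 4 [
  -- iteration 1/4 --
  FD 10: (-8.343,25.679) -> (-11.434,35.189) [heading=108, draw]
  BK 17: (-11.434,35.189) -> (-6.18,19.021) [heading=108, draw]
  -- iteration 2/4 --
  FD 10: (-6.18,19.021) -> (-9.271,28.532) [heading=108, draw]
  BK 17: (-9.271,28.532) -> (-4.017,12.364) [heading=108, draw]
  -- iteration 3/4 --
  FD 10: (-4.017,12.364) -> (-7.107,21.874) [heading=108, draw]
  BK 17: (-7.107,21.874) -> (-1.854,5.706) [heading=108, draw]
  -- iteration 4/4 --
  FD 10: (-1.854,5.706) -> (-4.944,15.217) [heading=108, draw]
  BK 17: (-4.944,15.217) -> (0.309,-0.951) [heading=108, draw]
]
RT 150: heading 108 -> 318
FD 2: (0.309,-0.951) -> (1.795,-2.289) [heading=318, draw]
LT 180: heading 318 -> 138
Final: pos=(1.795,-2.289), heading=138, 11 segment(s) drawn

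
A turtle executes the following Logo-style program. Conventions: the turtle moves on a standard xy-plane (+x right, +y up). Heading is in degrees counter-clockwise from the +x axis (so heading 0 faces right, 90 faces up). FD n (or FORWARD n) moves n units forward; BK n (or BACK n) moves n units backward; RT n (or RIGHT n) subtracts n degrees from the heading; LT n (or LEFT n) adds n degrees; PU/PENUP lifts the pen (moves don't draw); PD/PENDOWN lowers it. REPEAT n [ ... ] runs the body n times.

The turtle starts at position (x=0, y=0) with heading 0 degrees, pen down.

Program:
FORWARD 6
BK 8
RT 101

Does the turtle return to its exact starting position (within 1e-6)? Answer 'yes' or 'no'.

Executing turtle program step by step:
Start: pos=(0,0), heading=0, pen down
FD 6: (0,0) -> (6,0) [heading=0, draw]
BK 8: (6,0) -> (-2,0) [heading=0, draw]
RT 101: heading 0 -> 259
Final: pos=(-2,0), heading=259, 2 segment(s) drawn

Start position: (0, 0)
Final position: (-2, 0)
Distance = 2; >= 1e-6 -> NOT closed

Answer: no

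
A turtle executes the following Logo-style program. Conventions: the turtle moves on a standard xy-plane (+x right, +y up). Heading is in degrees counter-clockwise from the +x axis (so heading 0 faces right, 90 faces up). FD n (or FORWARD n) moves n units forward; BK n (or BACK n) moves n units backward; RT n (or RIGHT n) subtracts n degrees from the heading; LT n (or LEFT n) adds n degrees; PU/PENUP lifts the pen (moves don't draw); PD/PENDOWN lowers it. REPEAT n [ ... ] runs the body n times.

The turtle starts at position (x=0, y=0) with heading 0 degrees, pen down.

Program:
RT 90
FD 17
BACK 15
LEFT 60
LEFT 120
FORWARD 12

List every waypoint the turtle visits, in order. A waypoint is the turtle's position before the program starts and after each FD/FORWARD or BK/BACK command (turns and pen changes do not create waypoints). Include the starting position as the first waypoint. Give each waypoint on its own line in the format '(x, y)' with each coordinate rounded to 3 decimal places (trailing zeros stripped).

Executing turtle program step by step:
Start: pos=(0,0), heading=0, pen down
RT 90: heading 0 -> 270
FD 17: (0,0) -> (0,-17) [heading=270, draw]
BK 15: (0,-17) -> (0,-2) [heading=270, draw]
LT 60: heading 270 -> 330
LT 120: heading 330 -> 90
FD 12: (0,-2) -> (0,10) [heading=90, draw]
Final: pos=(0,10), heading=90, 3 segment(s) drawn
Waypoints (4 total):
(0, 0)
(0, -17)
(0, -2)
(0, 10)

Answer: (0, 0)
(0, -17)
(0, -2)
(0, 10)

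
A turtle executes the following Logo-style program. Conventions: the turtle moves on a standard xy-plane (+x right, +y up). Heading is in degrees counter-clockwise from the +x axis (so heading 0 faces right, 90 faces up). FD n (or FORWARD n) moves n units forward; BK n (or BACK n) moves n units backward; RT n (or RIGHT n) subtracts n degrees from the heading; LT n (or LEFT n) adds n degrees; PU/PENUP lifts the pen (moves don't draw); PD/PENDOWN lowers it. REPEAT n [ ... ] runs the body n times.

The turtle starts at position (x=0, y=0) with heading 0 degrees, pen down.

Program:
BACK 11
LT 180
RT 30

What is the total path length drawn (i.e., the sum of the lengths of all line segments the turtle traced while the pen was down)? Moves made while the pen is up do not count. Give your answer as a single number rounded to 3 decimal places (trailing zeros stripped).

Answer: 11

Derivation:
Executing turtle program step by step:
Start: pos=(0,0), heading=0, pen down
BK 11: (0,0) -> (-11,0) [heading=0, draw]
LT 180: heading 0 -> 180
RT 30: heading 180 -> 150
Final: pos=(-11,0), heading=150, 1 segment(s) drawn

Segment lengths:
  seg 1: (0,0) -> (-11,0), length = 11
Total = 11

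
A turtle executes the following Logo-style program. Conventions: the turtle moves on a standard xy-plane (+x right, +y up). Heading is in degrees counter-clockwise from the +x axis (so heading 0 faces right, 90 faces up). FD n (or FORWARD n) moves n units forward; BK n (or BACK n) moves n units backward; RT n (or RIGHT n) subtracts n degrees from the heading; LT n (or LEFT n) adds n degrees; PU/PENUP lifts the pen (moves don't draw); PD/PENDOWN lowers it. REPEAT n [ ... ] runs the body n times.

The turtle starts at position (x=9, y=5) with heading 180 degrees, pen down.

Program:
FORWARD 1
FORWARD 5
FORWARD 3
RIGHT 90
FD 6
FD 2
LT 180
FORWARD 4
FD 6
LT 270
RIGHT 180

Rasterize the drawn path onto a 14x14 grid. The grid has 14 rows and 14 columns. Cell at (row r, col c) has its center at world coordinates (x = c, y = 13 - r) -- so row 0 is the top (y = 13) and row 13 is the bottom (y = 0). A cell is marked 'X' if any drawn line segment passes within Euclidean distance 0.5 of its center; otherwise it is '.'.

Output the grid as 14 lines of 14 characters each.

Segment 0: (9,5) -> (8,5)
Segment 1: (8,5) -> (3,5)
Segment 2: (3,5) -> (0,5)
Segment 3: (0,5) -> (0,11)
Segment 4: (0,11) -> (0,13)
Segment 5: (0,13) -> (-0,9)
Segment 6: (-0,9) -> (-0,3)

Answer: X.............
X.............
X.............
X.............
X.............
X.............
X.............
X.............
XXXXXXXXXX....
X.............
X.............
..............
..............
..............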